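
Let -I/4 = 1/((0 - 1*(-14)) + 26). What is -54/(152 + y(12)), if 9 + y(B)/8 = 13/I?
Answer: 9/160 ≈ 0.056250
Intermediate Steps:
I = -⅒ (I = -4/((0 - 1*(-14)) + 26) = -4/((0 + 14) + 26) = -4/(14 + 26) = -4/40 = -4*1/40 = -⅒ ≈ -0.10000)
y(B) = -1112 (y(B) = -72 + 8*(13/(-⅒)) = -72 + 8*(13*(-10)) = -72 + 8*(-130) = -72 - 1040 = -1112)
-54/(152 + y(12)) = -54/(152 - 1112) = -54/(-960) = -1/960*(-54) = 9/160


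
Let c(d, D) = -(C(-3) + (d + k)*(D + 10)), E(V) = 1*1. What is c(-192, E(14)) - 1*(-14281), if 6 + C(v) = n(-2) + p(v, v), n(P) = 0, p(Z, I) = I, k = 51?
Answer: 15841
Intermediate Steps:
C(v) = -6 + v (C(v) = -6 + (0 + v) = -6 + v)
E(V) = 1
c(d, D) = 9 - (10 + D)*(51 + d) (c(d, D) = -((-6 - 3) + (d + 51)*(D + 10)) = -(-9 + (51 + d)*(10 + D)) = -(-9 + (10 + D)*(51 + d)) = 9 - (10 + D)*(51 + d))
c(-192, E(14)) - 1*(-14281) = (-501 - 51*1 - 10*(-192) - 1*1*(-192)) - 1*(-14281) = (-501 - 51 + 1920 + 192) + 14281 = 1560 + 14281 = 15841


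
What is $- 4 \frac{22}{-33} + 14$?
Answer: $\frac{50}{3} \approx 16.667$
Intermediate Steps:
$- 4 \frac{22}{-33} + 14 = - 4 \cdot 22 \left(- \frac{1}{33}\right) + 14 = \left(-4\right) \left(- \frac{2}{3}\right) + 14 = \frac{8}{3} + 14 = \frac{50}{3}$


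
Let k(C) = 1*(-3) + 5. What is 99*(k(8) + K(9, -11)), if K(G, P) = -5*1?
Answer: -297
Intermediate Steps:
k(C) = 2 (k(C) = -3 + 5 = 2)
K(G, P) = -5
99*(k(8) + K(9, -11)) = 99*(2 - 5) = 99*(-3) = -297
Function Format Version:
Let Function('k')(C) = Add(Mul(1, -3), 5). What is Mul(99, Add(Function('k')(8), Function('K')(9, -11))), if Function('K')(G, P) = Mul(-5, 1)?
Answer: -297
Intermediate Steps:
Function('k')(C) = 2 (Function('k')(C) = Add(-3, 5) = 2)
Function('K')(G, P) = -5
Mul(99, Add(Function('k')(8), Function('K')(9, -11))) = Mul(99, Add(2, -5)) = Mul(99, -3) = -297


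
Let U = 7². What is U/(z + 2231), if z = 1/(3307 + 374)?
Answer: 180369/8212312 ≈ 0.021963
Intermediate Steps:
U = 49
z = 1/3681 ≈ 0.00027167
U/(z + 2231) = 49/(1/3681 + 2231) = 49/(8212312/3681) = 49*(3681/8212312) = 180369/8212312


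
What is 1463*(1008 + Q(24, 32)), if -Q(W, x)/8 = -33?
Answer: 1860936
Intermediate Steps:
Q(W, x) = 264 (Q(W, x) = -8*(-33) = 264)
1463*(1008 + Q(24, 32)) = 1463*(1008 + 264) = 1463*1272 = 1860936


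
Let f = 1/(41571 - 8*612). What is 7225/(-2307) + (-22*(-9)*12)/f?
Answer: 201031511375/2307 ≈ 8.7140e+7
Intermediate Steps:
f = 1/36675 (f = 1/(41571 - 4896) = 1/36675 ≈ 2.7267e-5)
7225/(-2307) + (-22*(-9)*12)/f = 7225/(-2307) + (-22*(-9)*12)/(1/36675) = 7225*(-1/2307) + (198*12)*36675 = -7225/2307 + 2376*36675 = -7225/2307 + 87139800 = 201031511375/2307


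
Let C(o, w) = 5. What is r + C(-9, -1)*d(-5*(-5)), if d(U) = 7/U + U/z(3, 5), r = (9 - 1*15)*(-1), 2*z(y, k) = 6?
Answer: 736/15 ≈ 49.067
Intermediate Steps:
z(y, k) = 3 (z(y, k) = (1/2)*6 = 3)
r = 6 (r = (9 - 15)*(-1) = -6*(-1) = 6)
d(U) = 7/U + U/3
r + C(-9, -1)*d(-5*(-5)) = 6 + 5*(7/((-5*(-5))) + (-5*(-5))/3) = 6 + 5*(7/25 + (1/3)*25) = 6 + 5*(7*(1/25) + 25/3) = 6 + 5*(7/25 + 25/3) = 6 + 5*(646/75) = 6 + 646/15 = 736/15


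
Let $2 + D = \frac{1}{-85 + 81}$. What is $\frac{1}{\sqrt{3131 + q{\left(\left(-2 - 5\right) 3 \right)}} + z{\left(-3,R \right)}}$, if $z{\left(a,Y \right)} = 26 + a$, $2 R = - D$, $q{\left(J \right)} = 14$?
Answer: $- \frac{23}{2616} + \frac{\sqrt{3145}}{2616} \approx 0.012645$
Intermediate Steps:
$D = - \frac{9}{4}$ ($D = -2 + \frac{1}{-85 + 81} = -2 + \frac{1}{-4} = -2 - \frac{1}{4} = - \frac{9}{4} \approx -2.25$)
$R = \frac{9}{8}$ ($R = \frac{\left(-1\right) \left(- \frac{9}{4}\right)}{2} = \frac{1}{2} \cdot \frac{9}{4} = \frac{9}{8} \approx 1.125$)
$\frac{1}{\sqrt{3131 + q{\left(\left(-2 - 5\right) 3 \right)}} + z{\left(-3,R \right)}} = \frac{1}{\sqrt{3131 + 14} + \left(26 - 3\right)} = \frac{1}{\sqrt{3145} + 23} = \frac{1}{23 + \sqrt{3145}}$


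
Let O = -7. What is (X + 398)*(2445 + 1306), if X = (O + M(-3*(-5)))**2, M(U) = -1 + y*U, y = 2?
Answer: 3308382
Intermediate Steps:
M(U) = -1 + 2*U
X = 484 (X = (-7 + (-1 + 2*(-3*(-5))))**2 = (-7 + (-1 + 2*15))**2 = (-7 + (-1 + 30))**2 = (-7 + 29)**2 = 22**2 = 484)
(X + 398)*(2445 + 1306) = (484 + 398)*(2445 + 1306) = 882*3751 = 3308382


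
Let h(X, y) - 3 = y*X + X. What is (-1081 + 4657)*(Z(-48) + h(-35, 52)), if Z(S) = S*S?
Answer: 1616352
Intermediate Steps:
Z(S) = S²
h(X, y) = 3 + X + X*y (h(X, y) = 3 + (y*X + X) = 3 + (X*y + X) = 3 + (X + X*y) = 3 + X + X*y)
(-1081 + 4657)*(Z(-48) + h(-35, 52)) = (-1081 + 4657)*((-48)² + (3 - 35 - 35*52)) = 3576*(2304 + (3 - 35 - 1820)) = 3576*(2304 - 1852) = 3576*452 = 1616352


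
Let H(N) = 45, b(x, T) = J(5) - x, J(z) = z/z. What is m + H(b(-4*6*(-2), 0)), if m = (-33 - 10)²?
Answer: 1894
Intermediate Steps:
J(z) = 1
b(x, T) = 1 - x
m = 1849 (m = (-43)² = 1849)
m + H(b(-4*6*(-2), 0)) = 1849 + 45 = 1894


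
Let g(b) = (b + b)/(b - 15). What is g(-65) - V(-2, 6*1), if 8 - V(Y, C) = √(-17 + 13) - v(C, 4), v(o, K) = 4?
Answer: -83/8 + 2*I ≈ -10.375 + 2.0*I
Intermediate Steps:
V(Y, C) = 12 - 2*I (V(Y, C) = 8 - (√(-17 + 13) - 1*4) = 8 - (√(-4) - 4) = 8 - (2*I - 4) = 8 - (-4 + 2*I) = 8 + (4 - 2*I) = 12 - 2*I)
g(b) = 2*b/(-15 + b) (g(b) = (2*b)/(-15 + b) = 2*b/(-15 + b))
g(-65) - V(-2, 6*1) = 2*(-65)/(-15 - 65) - (12 - 2*I) = 2*(-65)/(-80) + (-12 + 2*I) = 2*(-65)*(-1/80) + (-12 + 2*I) = 13/8 + (-12 + 2*I) = -83/8 + 2*I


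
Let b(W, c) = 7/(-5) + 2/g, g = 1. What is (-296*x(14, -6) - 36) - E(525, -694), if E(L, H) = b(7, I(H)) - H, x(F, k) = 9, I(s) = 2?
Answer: -16973/5 ≈ -3394.6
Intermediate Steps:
b(W, c) = ⅗ (b(W, c) = 7/(-5) + 2/1 = 7*(-⅕) + 2*1 = -7/5 + 2 = ⅗)
E(L, H) = ⅗ - H
(-296*x(14, -6) - 36) - E(525, -694) = (-296*9 - 36) - (⅗ - 1*(-694)) = (-2664 - 36) - (⅗ + 694) = -2700 - 1*3473/5 = -2700 - 3473/5 = -16973/5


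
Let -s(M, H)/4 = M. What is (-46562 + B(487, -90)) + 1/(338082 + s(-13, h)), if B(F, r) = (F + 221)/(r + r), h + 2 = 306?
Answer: -236182879511/5072010 ≈ -46566.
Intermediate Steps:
h = 304 (h = -2 + 306 = 304)
s(M, H) = -4*M
B(F, r) = (221 + F)/(2*r) (B(F, r) = (221 + F)/((2*r)) = (221 + F)*(1/(2*r)) = (221 + F)/(2*r))
(-46562 + B(487, -90)) + 1/(338082 + s(-13, h)) = (-46562 + (½)*(221 + 487)/(-90)) + 1/(338082 - 4*(-13)) = (-46562 + (½)*(-1/90)*708) + 1/(338082 + 52) = (-46562 - 59/15) + 1/338134 = -698489/15 + 1/338134 = -236182879511/5072010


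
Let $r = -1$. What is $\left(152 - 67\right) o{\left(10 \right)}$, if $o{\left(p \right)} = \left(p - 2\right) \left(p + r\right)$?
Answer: $6120$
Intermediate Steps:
$o{\left(p \right)} = \left(-1 + p\right) \left(-2 + p\right)$ ($o{\left(p \right)} = \left(p - 2\right) \left(p - 1\right) = \left(-2 + p\right) \left(-1 + p\right) = \left(-1 + p\right) \left(-2 + p\right)$)
$\left(152 - 67\right) o{\left(10 \right)} = \left(152 - 67\right) \left(2 + 10^{2} - 30\right) = 85 \left(2 + 100 - 30\right) = 85 \cdot 72 = 6120$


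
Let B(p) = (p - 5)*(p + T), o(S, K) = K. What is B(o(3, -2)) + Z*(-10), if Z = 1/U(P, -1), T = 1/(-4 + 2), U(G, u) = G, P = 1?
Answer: 15/2 ≈ 7.5000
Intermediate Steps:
T = -1/2 (T = 1/(-2) = -1/2 ≈ -0.50000)
Z = 1 (Z = 1/1 = 1)
B(p) = (-5 + p)*(-1/2 + p) (B(p) = (p - 5)*(p - 1/2) = (-5 + p)*(-1/2 + p))
B(o(3, -2)) + Z*(-10) = (5/2 + (-2)**2 - 11/2*(-2)) + 1*(-10) = (5/2 + 4 + 11) - 10 = 35/2 - 10 = 15/2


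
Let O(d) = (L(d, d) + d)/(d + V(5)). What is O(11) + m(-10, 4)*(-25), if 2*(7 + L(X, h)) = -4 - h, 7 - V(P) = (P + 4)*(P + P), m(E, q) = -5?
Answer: 18007/144 ≈ 125.05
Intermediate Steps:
V(P) = 7 - 2*P*(4 + P) (V(P) = 7 - (P + 4)*(P + P) = 7 - (4 + P)*2*P = 7 - 2*P*(4 + P))
L(X, h) = -9 - h/2 (L(X, h) = -7 + (-4 - h)/2 = -7 + (-2 - h/2) = -9 - h/2)
O(d) = (-9 + d/2)/(-83 + d) (O(d) = ((-9 - d/2) + d)/(d + (7 - 8*5 - 2*5**2)) = (-9 + d/2)/(d + (7 - 40 - 2*25)) = (-9 + d/2)/(d + (7 - 40 - 50)) = (-9 + d/2)/(d - 83) = (-9 + d/2)/(-83 + d))
O(11) + m(-10, 4)*(-25) = (-18 + 11)/(2*(-83 + 11)) - 5*(-25) = (1/2)*(-7)/(-72) + 125 = (1/2)*(-1/72)*(-7) + 125 = 7/144 + 125 = 18007/144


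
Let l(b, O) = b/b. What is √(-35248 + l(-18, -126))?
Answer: I*√35247 ≈ 187.74*I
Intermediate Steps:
l(b, O) = 1
√(-35248 + l(-18, -126)) = √(-35248 + 1) = √(-35247) = I*√35247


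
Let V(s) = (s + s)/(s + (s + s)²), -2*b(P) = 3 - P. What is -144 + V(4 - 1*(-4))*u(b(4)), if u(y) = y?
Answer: -4751/33 ≈ -143.97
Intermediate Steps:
b(P) = -3/2 + P/2 (b(P) = -(3 - P)/2 = -3/2 + P/2)
V(s) = 2*s/(s + 4*s²) (V(s) = (2*s)/(s + (2*s)²) = (2*s)/(s + 4*s²) = 2*s/(s + 4*s²))
-144 + V(4 - 1*(-4))*u(b(4)) = -144 + (2/(1 + 4*(4 - 1*(-4))))*(-3/2 + (½)*4) = -144 + (2/(1 + 4*(4 + 4)))*(-3/2 + 2) = -144 + (2/(1 + 4*8))*(½) = -144 + (2/(1 + 32))*(½) = -144 + (2/33)*(½) = -144 + 1/33 = -4751/33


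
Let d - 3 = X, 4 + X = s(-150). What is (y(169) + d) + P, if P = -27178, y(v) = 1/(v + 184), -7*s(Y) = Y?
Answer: -67106352/2471 ≈ -27158.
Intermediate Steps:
s(Y) = -Y/7
y(v) = 1/(184 + v)
X = 122/7 (X = -4 - ⅐*(-150) = -4 + 150/7 = 122/7 ≈ 17.429)
d = 143/7 (d = 3 + 122/7 = 143/7 ≈ 20.429)
(y(169) + d) + P = (1/(184 + 169) + 143/7) - 27178 = (1/353 + 143/7) - 27178 = 50486/2471 - 27178 = -67106352/2471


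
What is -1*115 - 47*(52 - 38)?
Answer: -773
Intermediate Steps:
-1*115 - 47*(52 - 38) = -115 - 47*14 = -115 - 658 = -773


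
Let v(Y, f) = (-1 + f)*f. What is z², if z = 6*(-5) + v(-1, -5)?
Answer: 0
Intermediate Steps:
v(Y, f) = f*(-1 + f)
z = 0 (z = 6*(-5) - 5*(-1 - 5) = -30 - 5*(-6) = -30 + 30 = 0)
z² = 0² = 0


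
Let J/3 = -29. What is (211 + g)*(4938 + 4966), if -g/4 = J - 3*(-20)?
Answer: 3159376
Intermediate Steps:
J = -87 (J = 3*(-29) = -87)
g = 108 (g = -4*(-87 - 3*(-20)) = -4*(-87 + 60) = -4*(-27) = 108)
(211 + g)*(4938 + 4966) = (211 + 108)*(4938 + 4966) = 319*9904 = 3159376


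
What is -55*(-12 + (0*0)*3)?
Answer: 660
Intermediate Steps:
-55*(-12 + (0*0)*3) = -55*(-12 + 0*3) = -55*(-12 + 0) = -55*(-12) = 660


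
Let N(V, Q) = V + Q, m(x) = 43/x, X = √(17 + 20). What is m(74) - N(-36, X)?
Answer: 2707/74 - √37 ≈ 30.498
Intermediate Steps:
X = √37 ≈ 6.0828
N(V, Q) = Q + V
m(74) - N(-36, X) = 43/74 - (√37 - 36) = 43*(1/74) - (-36 + √37) = 43/74 + (36 - √37) = 2707/74 - √37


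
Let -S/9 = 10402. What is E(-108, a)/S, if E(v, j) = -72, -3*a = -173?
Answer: 4/5201 ≈ 0.00076908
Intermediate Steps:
a = 173/3 (a = -⅓*(-173) = 173/3 ≈ 57.667)
S = -93618 (S = -9*10402 = -93618)
E(-108, a)/S = -72/(-93618) = -72*(-1/93618) = 4/5201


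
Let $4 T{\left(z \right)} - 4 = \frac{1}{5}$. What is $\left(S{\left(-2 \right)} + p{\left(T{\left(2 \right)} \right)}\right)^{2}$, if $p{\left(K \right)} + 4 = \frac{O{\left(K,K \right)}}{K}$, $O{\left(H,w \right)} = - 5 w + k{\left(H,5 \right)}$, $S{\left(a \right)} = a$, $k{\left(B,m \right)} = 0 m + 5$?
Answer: $\frac{17161}{441} \approx 38.914$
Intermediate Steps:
$k{\left(B,m \right)} = 5$ ($k{\left(B,m \right)} = 0 + 5 = 5$)
$T{\left(z \right)} = \frac{21}{20}$ ($T{\left(z \right)} = 1 + \frac{1}{4 \cdot 5} = 1 + \frac{1}{4} \cdot \frac{1}{5} = 1 + \frac{1}{20} = \frac{21}{20}$)
$O{\left(H,w \right)} = 5 - 5 w$ ($O{\left(H,w \right)} = - 5 w + 5 = 5 - 5 w$)
$p{\left(K \right)} = -4 + \frac{5 - 5 K}{K}$
$\left(S{\left(-2 \right)} + p{\left(T{\left(2 \right)} \right)}\right)^{2} = \left(-2 - \left(9 - \frac{5}{\frac{21}{20}}\right)\right)^{2} = \left(-2 + \left(-9 + 5 \cdot \frac{20}{21}\right)\right)^{2} = \left(-2 + \left(-9 + \frac{100}{21}\right)\right)^{2} = \left(-2 - \frac{89}{21}\right)^{2} = \left(- \frac{131}{21}\right)^{2} = \frac{17161}{441}$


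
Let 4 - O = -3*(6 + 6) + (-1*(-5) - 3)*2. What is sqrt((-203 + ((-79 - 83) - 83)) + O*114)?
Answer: 2*sqrt(914) ≈ 60.465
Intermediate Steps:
O = 36 (O = 4 - (-3*(6 + 6) + (-1*(-5) - 3)*2) = 4 - (-3*12 + (5 - 3)*2) = 4 - (-36 + 2*2) = 4 - (-36 + 4) = 4 - 1*(-32) = 4 + 32 = 36)
sqrt((-203 + ((-79 - 83) - 83)) + O*114) = sqrt((-203 + ((-79 - 83) - 83)) + 36*114) = sqrt((-203 + (-162 - 83)) + 4104) = sqrt((-203 - 245) + 4104) = sqrt(-448 + 4104) = sqrt(3656) = 2*sqrt(914)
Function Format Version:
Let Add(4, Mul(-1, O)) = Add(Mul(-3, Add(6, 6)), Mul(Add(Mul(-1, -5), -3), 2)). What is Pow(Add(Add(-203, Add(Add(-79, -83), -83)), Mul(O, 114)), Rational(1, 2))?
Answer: Mul(2, Pow(914, Rational(1, 2))) ≈ 60.465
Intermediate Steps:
O = 36 (O = Add(4, Mul(-1, Add(Mul(-3, Add(6, 6)), Mul(Add(Mul(-1, -5), -3), 2)))) = Add(4, Mul(-1, Add(Mul(-3, 12), Mul(Add(5, -3), 2)))) = Add(4, Mul(-1, Add(-36, Mul(2, 2)))) = Add(4, Mul(-1, Add(-36, 4))) = Add(4, Mul(-1, -32)) = Add(4, 32) = 36)
Pow(Add(Add(-203, Add(Add(-79, -83), -83)), Mul(O, 114)), Rational(1, 2)) = Pow(Add(Add(-203, Add(Add(-79, -83), -83)), Mul(36, 114)), Rational(1, 2)) = Pow(Add(Add(-203, Add(-162, -83)), 4104), Rational(1, 2)) = Pow(Add(Add(-203, -245), 4104), Rational(1, 2)) = Pow(Add(-448, 4104), Rational(1, 2)) = Pow(3656, Rational(1, 2)) = Mul(2, Pow(914, Rational(1, 2)))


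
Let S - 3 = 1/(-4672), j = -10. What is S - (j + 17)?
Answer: -18689/4672 ≈ -4.0002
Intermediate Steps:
S = 14015/4672 (S = 3 + 1/(-4672) = 3 - 1/4672 = 14015/4672 ≈ 2.9998)
S - (j + 17) = 14015/4672 - (-10 + 17) = 14015/4672 - 7 = -18689/4672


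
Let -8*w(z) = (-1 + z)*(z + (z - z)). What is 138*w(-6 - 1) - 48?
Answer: -1014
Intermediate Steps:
w(z) = -z*(-1 + z)/8 (w(z) = -(-1 + z)*(z + (z - z))/8 = -(-1 + z)*(z + 0)/8 = -(-1 + z)*z/8 = -z*(-1 + z)/8)
138*w(-6 - 1) - 48 = 138*((-6 - 1)*(1 - (-6 - 1))/8) - 48 = 138*((1/8)*(-7)*(1 - 1*(-7))) - 48 = 138*((1/8)*(-7)*(1 + 7)) - 48 = 138*((1/8)*(-7)*8) - 48 = 138*(-7) - 48 = -966 - 48 = -1014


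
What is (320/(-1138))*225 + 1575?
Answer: 860175/569 ≈ 1511.7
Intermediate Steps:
(320/(-1138))*225 + 1575 = (320*(-1/1138))*225 + 1575 = -160/569*225 + 1575 = -36000/569 + 1575 = 860175/569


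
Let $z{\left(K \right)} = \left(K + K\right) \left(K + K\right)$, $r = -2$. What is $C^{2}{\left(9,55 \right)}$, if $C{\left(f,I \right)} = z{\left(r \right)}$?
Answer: $256$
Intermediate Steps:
$z{\left(K \right)} = 4 K^{2}$ ($z{\left(K \right)} = 2 K 2 K = 4 K^{2}$)
$C{\left(f,I \right)} = 16$ ($C{\left(f,I \right)} = 4 \left(-2\right)^{2} = 4 \cdot 4 = 16$)
$C^{2}{\left(9,55 \right)} = 16^{2} = 256$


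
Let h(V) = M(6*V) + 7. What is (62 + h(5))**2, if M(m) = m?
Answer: 9801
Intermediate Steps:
h(V) = 7 + 6*V (h(V) = 6*V + 7 = 7 + 6*V)
(62 + h(5))**2 = (62 + (7 + 6*5))**2 = (62 + (7 + 30))**2 = (62 + 37)**2 = 99**2 = 9801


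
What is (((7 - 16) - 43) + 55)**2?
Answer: 9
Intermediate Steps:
(((7 - 16) - 43) + 55)**2 = ((-9 - 43) + 55)**2 = (-52 + 55)**2 = 3**2 = 9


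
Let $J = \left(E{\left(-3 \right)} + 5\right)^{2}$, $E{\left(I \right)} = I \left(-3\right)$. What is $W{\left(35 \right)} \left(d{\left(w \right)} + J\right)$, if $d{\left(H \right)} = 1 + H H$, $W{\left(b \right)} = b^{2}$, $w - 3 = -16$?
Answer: $448350$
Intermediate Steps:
$w = -13$ ($w = 3 - 16 = -13$)
$E{\left(I \right)} = - 3 I$
$J = 196$ ($J = \left(\left(-3\right) \left(-3\right) + 5\right)^{2} = \left(9 + 5\right)^{2} = 14^{2} = 196$)
$d{\left(H \right)} = 1 + H^{2}$
$W{\left(35 \right)} \left(d{\left(w \right)} + J\right) = 35^{2} \left(\left(1 + \left(-13\right)^{2}\right) + 196\right) = 1225 \left(\left(1 + 169\right) + 196\right) = 1225 \left(170 + 196\right) = 1225 \cdot 366 = 448350$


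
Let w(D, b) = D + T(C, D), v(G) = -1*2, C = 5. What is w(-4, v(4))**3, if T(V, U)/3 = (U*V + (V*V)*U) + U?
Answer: -53157376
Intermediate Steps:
v(G) = -2
T(V, U) = 3*U + 3*U*V + 3*U*V**2 (T(V, U) = 3*((U*V + (V*V)*U) + U) = 3*((U*V + V**2*U) + U) = 3*((U*V + U*V**2) + U) = 3*(U + U*V + U*V**2) = 3*U + 3*U*V + 3*U*V**2)
w(D, b) = 94*D (w(D, b) = D + 3*D*(1 + 5 + 5**2) = D + 3*D*(1 + 5 + 25) = D + 3*D*31 = D + 93*D = 94*D)
w(-4, v(4))**3 = (94*(-4))**3 = (-376)**3 = -53157376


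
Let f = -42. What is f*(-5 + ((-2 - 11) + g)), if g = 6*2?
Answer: 252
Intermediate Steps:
g = 12
f*(-5 + ((-2 - 11) + g)) = -42*(-5 + ((-2 - 11) + 12)) = -42*(-5 + (-13 + 12)) = -42*(-5 - 1) = -42*(-6) = 252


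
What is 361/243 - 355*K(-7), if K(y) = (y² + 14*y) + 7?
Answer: 3623491/243 ≈ 14911.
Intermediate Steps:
K(y) = 7 + y² + 14*y
361/243 - 355*K(-7) = 361/243 - 355*(7 + (-7)² + 14*(-7)) = 361*(1/243) - 355*(7 + 49 - 98) = 361/243 - 355*(-42) = 361/243 + 14910 = 3623491/243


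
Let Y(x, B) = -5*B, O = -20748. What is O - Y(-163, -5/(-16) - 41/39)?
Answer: -12949057/624 ≈ -20752.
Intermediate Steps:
O - Y(-163, -5/(-16) - 41/39) = -20748 - (-5)*(-5/(-16) - 41/39) = -20748 - (-5)*(-5*(-1/16) - 41*1/39) = -20748 - (-5)*(5/16 - 41/39) = -20748 - (-5)*(-461)/624 = -20748 - 1*2305/624 = -20748 - 2305/624 = -12949057/624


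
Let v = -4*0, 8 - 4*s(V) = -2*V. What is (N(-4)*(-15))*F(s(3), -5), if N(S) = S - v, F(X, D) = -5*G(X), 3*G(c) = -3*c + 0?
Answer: 1050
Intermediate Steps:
s(V) = 2 + V/2 (s(V) = 2 - (-1)*V/2 = 2 + V/2)
G(c) = -c (G(c) = (-3*c + 0)/3 = (-3*c)/3 = -c)
F(X, D) = 5*X (F(X, D) = -(-5)*X = 5*X)
v = 0
N(S) = S (N(S) = S - 1*0 = S + 0 = S)
(N(-4)*(-15))*F(s(3), -5) = (-4*(-15))*(5*(2 + (½)*3)) = 60*(5*(2 + 3/2)) = 60*(5*(7/2)) = 60*(35/2) = 1050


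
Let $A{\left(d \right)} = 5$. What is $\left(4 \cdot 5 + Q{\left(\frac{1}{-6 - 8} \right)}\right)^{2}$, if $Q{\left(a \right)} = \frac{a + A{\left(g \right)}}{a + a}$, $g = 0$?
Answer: $\frac{841}{4} \approx 210.25$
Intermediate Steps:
$Q{\left(a \right)} = \frac{5 + a}{2 a}$ ($Q{\left(a \right)} = \frac{a + 5}{a + a} = \frac{5 + a}{2 a}$)
$\left(4 \cdot 5 + Q{\left(\frac{1}{-6 - 8} \right)}\right)^{2} = \left(4 \cdot 5 + \frac{5 + \frac{1}{-6 - 8}}{2 \frac{1}{-6 - 8}}\right)^{2} = \left(20 + \frac{5 + \frac{1}{-14}}{2 \frac{1}{-14}}\right)^{2} = \left(20 + \frac{5 - \frac{1}{14}}{2 \left(- \frac{1}{14}\right)}\right)^{2} = \left(20 + \frac{1}{2} \left(-14\right) \frac{69}{14}\right)^{2} = \left(20 - \frac{69}{2}\right)^{2} = \left(- \frac{29}{2}\right)^{2} = \frac{841}{4}$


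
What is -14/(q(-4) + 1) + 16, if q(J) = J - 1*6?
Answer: 158/9 ≈ 17.556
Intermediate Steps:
q(J) = -6 + J (q(J) = J - 6 = -6 + J)
-14/(q(-4) + 1) + 16 = -14/((-6 - 4) + 1) + 16 = -14/(-10 + 1) + 16 = -14/(-9) + 16 = -⅑*(-14) + 16 = 14/9 + 16 = 158/9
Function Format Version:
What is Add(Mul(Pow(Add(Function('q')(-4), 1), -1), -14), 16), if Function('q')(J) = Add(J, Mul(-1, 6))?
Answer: Rational(158, 9) ≈ 17.556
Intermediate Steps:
Function('q')(J) = Add(-6, J) (Function('q')(J) = Add(J, -6) = Add(-6, J))
Add(Mul(Pow(Add(Function('q')(-4), 1), -1), -14), 16) = Add(Mul(Pow(Add(Add(-6, -4), 1), -1), -14), 16) = Add(Mul(Pow(Add(-10, 1), -1), -14), 16) = Add(Mul(Pow(-9, -1), -14), 16) = Add(Mul(Rational(-1, 9), -14), 16) = Add(Rational(14, 9), 16) = Rational(158, 9)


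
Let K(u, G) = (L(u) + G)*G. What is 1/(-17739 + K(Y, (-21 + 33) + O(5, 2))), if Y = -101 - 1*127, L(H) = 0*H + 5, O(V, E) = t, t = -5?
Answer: -1/17655 ≈ -5.6641e-5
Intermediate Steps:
O(V, E) = -5
L(H) = 5 (L(H) = 0 + 5 = 5)
Y = -228 (Y = -101 - 127 = -228)
K(u, G) = G*(5 + G) (K(u, G) = (5 + G)*G = G*(5 + G))
1/(-17739 + K(Y, (-21 + 33) + O(5, 2))) = 1/(-17739 + ((-21 + 33) - 5)*(5 + ((-21 + 33) - 5))) = 1/(-17739 + (12 - 5)*(5 + (12 - 5))) = 1/(-17739 + 7*(5 + 7)) = 1/(-17739 + 7*12) = 1/(-17739 + 84) = 1/(-17655) = -1/17655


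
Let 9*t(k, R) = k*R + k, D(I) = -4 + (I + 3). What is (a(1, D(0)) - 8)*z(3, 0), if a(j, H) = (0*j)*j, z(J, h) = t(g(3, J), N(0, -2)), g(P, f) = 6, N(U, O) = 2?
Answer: -16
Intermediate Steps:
D(I) = -1 + I (D(I) = -4 + (3 + I) = -1 + I)
t(k, R) = k/9 + R*k/9 (t(k, R) = (k*R + k)/9 = (R*k + k)/9 = (k + R*k)/9 = k/9 + R*k/9)
z(J, h) = 2 (z(J, h) = (⅑)*6*(1 + 2) = (⅑)*6*3 = 2)
a(j, H) = 0 (a(j, H) = 0*j = 0)
(a(1, D(0)) - 8)*z(3, 0) = (0 - 8)*2 = -8*2 = -16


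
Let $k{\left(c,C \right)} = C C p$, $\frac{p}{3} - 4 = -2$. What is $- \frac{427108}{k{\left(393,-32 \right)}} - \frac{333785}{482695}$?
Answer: $- \frac{10410683555}{148283904} \approx -70.208$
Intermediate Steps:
$p = 6$ ($p = 12 + 3 \left(-2\right) = 12 - 6 = 6$)
$k{\left(c,C \right)} = 6 C^{2}$ ($k{\left(c,C \right)} = C C 6 = C^{2} \cdot 6 = 6 C^{2}$)
$- \frac{427108}{k{\left(393,-32 \right)}} - \frac{333785}{482695} = - \frac{427108}{6 \left(-32\right)^{2}} - \frac{333785}{482695} = - \frac{427108}{6 \cdot 1024} - \frac{66757}{96539} = - \frac{427108}{6144} - \frac{66757}{96539} = \left(-427108\right) \frac{1}{6144} - \frac{66757}{96539} = - \frac{106777}{1536} - \frac{66757}{96539} = - \frac{10410683555}{148283904}$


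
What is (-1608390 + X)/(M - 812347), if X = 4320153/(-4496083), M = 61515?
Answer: 7231459256523/3375802991056 ≈ 2.1421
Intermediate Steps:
X = -4320153/4496083 (X = 4320153*(-1/4496083) = -4320153/4496083 ≈ -0.96087)
(-1608390 + X)/(M - 812347) = (-1608390 - 4320153/4496083)/(61515 - 812347) = -7231459256523/4496083/(-750832) = -7231459256523/4496083*(-1/750832) = 7231459256523/3375802991056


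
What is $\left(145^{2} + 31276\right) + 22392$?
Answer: $74693$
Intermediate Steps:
$\left(145^{2} + 31276\right) + 22392 = \left(21025 + 31276\right) + 22392 = 52301 + 22392 = 74693$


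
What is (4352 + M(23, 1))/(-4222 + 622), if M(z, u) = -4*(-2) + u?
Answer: -4361/3600 ≈ -1.2114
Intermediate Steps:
M(z, u) = 8 + u
(4352 + M(23, 1))/(-4222 + 622) = (4352 + (8 + 1))/(-4222 + 622) = (4352 + 9)/(-3600) = 4361*(-1/3600) = -4361/3600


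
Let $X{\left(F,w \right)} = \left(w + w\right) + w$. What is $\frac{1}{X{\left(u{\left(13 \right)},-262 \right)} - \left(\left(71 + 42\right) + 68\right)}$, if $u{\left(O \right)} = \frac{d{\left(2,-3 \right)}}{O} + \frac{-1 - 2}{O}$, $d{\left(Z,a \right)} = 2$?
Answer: $- \frac{1}{967} \approx -0.0010341$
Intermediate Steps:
$u{\left(O \right)} = - \frac{1}{O}$ ($u{\left(O \right)} = \frac{2}{O} + \frac{-1 - 2}{O} = \frac{2}{O} - \frac{3}{O} = - \frac{1}{O}$)
$X{\left(F,w \right)} = 3 w$ ($X{\left(F,w \right)} = 2 w + w = 3 w$)
$\frac{1}{X{\left(u{\left(13 \right)},-262 \right)} - \left(\left(71 + 42\right) + 68\right)} = \frac{1}{3 \left(-262\right) - \left(\left(71 + 42\right) + 68\right)} = \frac{1}{-786 - \left(113 + 68\right)} = \frac{1}{-786 - 181} = \frac{1}{-967} = - \frac{1}{967}$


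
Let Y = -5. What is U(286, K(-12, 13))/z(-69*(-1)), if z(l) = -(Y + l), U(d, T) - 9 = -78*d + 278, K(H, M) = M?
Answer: 22021/64 ≈ 344.08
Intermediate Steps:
U(d, T) = 287 - 78*d (U(d, T) = 9 + (-78*d + 278) = 9 + (278 - 78*d) = 287 - 78*d)
z(l) = 5 - l (z(l) = -(-5 + l) = 5 - l)
U(286, K(-12, 13))/z(-69*(-1)) = (287 - 78*286)/(5 - (-69)*(-1)) = (287 - 22308)/(5 - 1*69) = -22021/(5 - 69) = -22021/(-64) = -22021*(-1/64) = 22021/64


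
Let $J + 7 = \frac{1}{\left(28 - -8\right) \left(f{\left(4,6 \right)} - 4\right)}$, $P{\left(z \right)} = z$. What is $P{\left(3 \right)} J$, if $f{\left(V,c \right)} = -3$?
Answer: $- \frac{1765}{84} \approx -21.012$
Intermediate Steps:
$J = - \frac{1765}{252}$ ($J = -7 + \frac{1}{\left(28 - -8\right) \left(-3 - 4\right)} = -7 + \frac{1}{\left(28 + 8\right) \left(-3 - 4\right)} = -7 + \frac{1}{36 \left(-7\right)} = -7 + \frac{1}{36} \left(- \frac{1}{7}\right) = -7 - \frac{1}{252} = - \frac{1765}{252} \approx -7.004$)
$P{\left(3 \right)} J = 3 \left(- \frac{1765}{252}\right) = - \frac{1765}{84}$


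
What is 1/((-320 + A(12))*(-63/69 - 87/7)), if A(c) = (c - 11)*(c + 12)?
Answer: 161/635808 ≈ 0.00025322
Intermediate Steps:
A(c) = (-11 + c)*(12 + c)
1/((-320 + A(12))*(-63/69 - 87/7)) = 1/((-320 + (-132 + 12 + 12²))*(-63/69 - 87/7)) = 1/((-320 + (-132 + 12 + 144))*(-63*1/69 - 87*⅐)) = 1/((-320 + 24)*(-21/23 - 87/7)) = 1/(-296*(-2148/161)) = 1/(635808/161) = 161/635808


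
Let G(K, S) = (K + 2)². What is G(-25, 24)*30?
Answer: 15870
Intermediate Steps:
G(K, S) = (2 + K)²
G(-25, 24)*30 = (2 - 25)²*30 = (-23)²*30 = 529*30 = 15870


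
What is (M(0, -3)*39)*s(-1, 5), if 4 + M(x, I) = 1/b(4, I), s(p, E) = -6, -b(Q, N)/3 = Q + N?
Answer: 1014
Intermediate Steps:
b(Q, N) = -3*N - 3*Q (b(Q, N) = -3*(Q + N) = -3*(N + Q) = -3*N - 3*Q)
M(x, I) = -4 + 1/(-12 - 3*I) (M(x, I) = -4 + 1/(-3*I - 3*4) = -4 + 1/(-3*I - 12) = -4 + 1/(-12 - 3*I))
(M(0, -3)*39)*s(-1, 5) = (((-49 - 12*(-3))/(3*(4 - 3)))*39)*(-6) = (((1/3)*(-49 + 36)/1)*39)*(-6) = (((1/3)*1*(-13))*39)*(-6) = -13/3*39*(-6) = -169*(-6) = 1014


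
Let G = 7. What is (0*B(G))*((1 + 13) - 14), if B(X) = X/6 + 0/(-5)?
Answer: 0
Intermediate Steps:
B(X) = X/6 (B(X) = X*(⅙) + 0*(-⅕) = X/6 + 0 = X/6)
(0*B(G))*((1 + 13) - 14) = (0*((⅙)*7))*((1 + 13) - 14) = (0*(7/6))*(14 - 14) = 0*0 = 0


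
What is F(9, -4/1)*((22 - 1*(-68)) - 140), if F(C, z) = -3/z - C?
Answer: 825/2 ≈ 412.50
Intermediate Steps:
F(C, z) = -C - 3/z
F(9, -4/1)*((22 - 1*(-68)) - 140) = (-1*9 - 3/((-4/1)))*((22 - 1*(-68)) - 140) = (-9 - 3/((-4*1)))*((22 + 68) - 140) = (-9 - 3/(-4))*(90 - 140) = (-9 - 3*(-1/4))*(-50) = (-9 + 3/4)*(-50) = -33/4*(-50) = 825/2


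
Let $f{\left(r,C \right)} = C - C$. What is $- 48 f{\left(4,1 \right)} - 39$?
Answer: $-39$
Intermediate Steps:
$f{\left(r,C \right)} = 0$
$- 48 f{\left(4,1 \right)} - 39 = \left(-48\right) 0 - 39 = 0 - 39 = -39$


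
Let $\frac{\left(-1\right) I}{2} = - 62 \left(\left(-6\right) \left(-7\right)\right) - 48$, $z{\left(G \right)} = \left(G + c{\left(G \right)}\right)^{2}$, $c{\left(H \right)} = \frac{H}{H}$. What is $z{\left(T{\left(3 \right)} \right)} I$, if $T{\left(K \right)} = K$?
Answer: $84864$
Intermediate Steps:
$c{\left(H \right)} = 1$
$z{\left(G \right)} = \left(1 + G\right)^{2}$ ($z{\left(G \right)} = \left(G + 1\right)^{2} = \left(1 + G\right)^{2}$)
$I = 5304$ ($I = - 2 \left(- 62 \left(\left(-6\right) \left(-7\right)\right) - 48\right) = - 2 \left(\left(-62\right) 42 - 48\right) = - 2 \left(-2604 - 48\right) = \left(-2\right) \left(-2652\right) = 5304$)
$z{\left(T{\left(3 \right)} \right)} I = \left(1 + 3\right)^{2} \cdot 5304 = 4^{2} \cdot 5304 = 16 \cdot 5304 = 84864$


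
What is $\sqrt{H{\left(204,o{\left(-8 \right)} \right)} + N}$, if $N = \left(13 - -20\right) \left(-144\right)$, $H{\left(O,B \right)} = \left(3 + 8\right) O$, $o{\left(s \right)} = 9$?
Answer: $2 i \sqrt{627} \approx 50.08 i$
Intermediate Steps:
$H{\left(O,B \right)} = 11 O$
$N = -4752$ ($N = \left(13 + 20\right) \left(-144\right) = 33 \left(-144\right) = -4752$)
$\sqrt{H{\left(204,o{\left(-8 \right)} \right)} + N} = \sqrt{11 \cdot 204 - 4752} = \sqrt{2244 - 4752} = \sqrt{-2508} = 2 i \sqrt{627}$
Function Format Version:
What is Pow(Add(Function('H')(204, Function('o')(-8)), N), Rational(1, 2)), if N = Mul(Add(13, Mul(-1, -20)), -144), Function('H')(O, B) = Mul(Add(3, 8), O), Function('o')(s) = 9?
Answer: Mul(2, I, Pow(627, Rational(1, 2))) ≈ Mul(50.080, I)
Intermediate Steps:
Function('H')(O, B) = Mul(11, O)
N = -4752 (N = Mul(Add(13, 20), -144) = Mul(33, -144) = -4752)
Pow(Add(Function('H')(204, Function('o')(-8)), N), Rational(1, 2)) = Pow(Add(Mul(11, 204), -4752), Rational(1, 2)) = Pow(Add(2244, -4752), Rational(1, 2)) = Pow(-2508, Rational(1, 2)) = Mul(2, I, Pow(627, Rational(1, 2)))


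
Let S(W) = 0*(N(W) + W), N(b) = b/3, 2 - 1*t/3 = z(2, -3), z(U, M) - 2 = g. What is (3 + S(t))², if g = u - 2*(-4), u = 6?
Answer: 9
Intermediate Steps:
g = 14 (g = 6 - 2*(-4) = 6 + 8 = 14)
z(U, M) = 16 (z(U, M) = 2 + 14 = 16)
t = -42 (t = 6 - 3*16 = 6 - 48 = -42)
N(b) = b/3 (N(b) = b*(⅓) = b/3)
S(W) = 0 (S(W) = 0*(W/3 + W) = 0*(4*W/3) = 0)
(3 + S(t))² = (3 + 0)² = 3² = 9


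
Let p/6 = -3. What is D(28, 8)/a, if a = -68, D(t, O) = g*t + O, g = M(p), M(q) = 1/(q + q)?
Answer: -65/612 ≈ -0.10621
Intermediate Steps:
p = -18 (p = 6*(-3) = -18)
M(q) = 1/(2*q)
g = -1/36 (g = (1/2)/(-18) = (1/2)*(-1/18) = -1/36 ≈ -0.027778)
D(t, O) = O - t/36 (D(t, O) = -t/36 + O = O - t/36)
D(28, 8)/a = (8 - 1/36*28)/(-68) = (8 - 7/9)*(-1/68) = (65/9)*(-1/68) = -65/612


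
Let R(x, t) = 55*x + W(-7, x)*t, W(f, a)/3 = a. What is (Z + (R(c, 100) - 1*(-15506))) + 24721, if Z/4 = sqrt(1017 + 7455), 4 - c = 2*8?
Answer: 35967 + 8*sqrt(2118) ≈ 36335.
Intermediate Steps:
W(f, a) = 3*a
c = -12 (c = 4 - 2*8 = 4 - 1*16 = 4 - 16 = -12)
R(x, t) = 55*x + 3*t*x (R(x, t) = 55*x + (3*x)*t = 55*x + 3*t*x)
Z = 8*sqrt(2118) (Z = 4*sqrt(1017 + 7455) = 4*sqrt(8472) = 4*(2*sqrt(2118)) = 8*sqrt(2118) ≈ 368.17)
(Z + (R(c, 100) - 1*(-15506))) + 24721 = (8*sqrt(2118) + (-12*(55 + 3*100) - 1*(-15506))) + 24721 = (8*sqrt(2118) + (-12*(55 + 300) + 15506)) + 24721 = (8*sqrt(2118) + (-12*355 + 15506)) + 24721 = (8*sqrt(2118) + (-4260 + 15506)) + 24721 = (8*sqrt(2118) + 11246) + 24721 = (11246 + 8*sqrt(2118)) + 24721 = 35967 + 8*sqrt(2118)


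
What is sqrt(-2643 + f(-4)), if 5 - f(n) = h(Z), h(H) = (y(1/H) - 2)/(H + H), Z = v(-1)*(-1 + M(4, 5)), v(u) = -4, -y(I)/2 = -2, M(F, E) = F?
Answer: I*sqrt(94965)/6 ≈ 51.361*I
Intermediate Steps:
y(I) = 4 (y(I) = -2*(-2) = 4)
Z = -12 (Z = -4*(-1 + 4) = -4*3 = -12)
h(H) = 1/H (h(H) = (4 - 2)/(H + H) = 2/((2*H)) = 2*(1/(2*H)) = 1/H)
f(n) = 61/12 (f(n) = 5 - 1/(-12) = 5 - 1*(-1/12) = 5 + 1/12 = 61/12)
sqrt(-2643 + f(-4)) = sqrt(-2643 + 61/12) = sqrt(-31655/12) = I*sqrt(94965)/6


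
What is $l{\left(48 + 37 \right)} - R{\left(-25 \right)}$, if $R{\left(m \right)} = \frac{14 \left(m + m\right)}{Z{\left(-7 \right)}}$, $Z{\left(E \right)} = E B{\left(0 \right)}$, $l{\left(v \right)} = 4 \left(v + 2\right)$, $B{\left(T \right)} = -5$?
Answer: $368$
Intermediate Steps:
$l{\left(v \right)} = 8 + 4 v$ ($l{\left(v \right)} = 4 \left(2 + v\right) = 8 + 4 v$)
$Z{\left(E \right)} = - 5 E$ ($Z{\left(E \right)} = E \left(-5\right) = - 5 E$)
$R{\left(m \right)} = \frac{4 m}{5}$ ($R{\left(m \right)} = \frac{14 \left(m + m\right)}{\left(-5\right) \left(-7\right)} = \frac{14 \cdot 2 m}{35} = 28 m \frac{1}{35} = \frac{4 m}{5}$)
$l{\left(48 + 37 \right)} - R{\left(-25 \right)} = \left(8 + 4 \left(48 + 37\right)\right) - \frac{4}{5} \left(-25\right) = \left(8 + 4 \cdot 85\right) - -20 = \left(8 + 340\right) + 20 = 348 + 20 = 368$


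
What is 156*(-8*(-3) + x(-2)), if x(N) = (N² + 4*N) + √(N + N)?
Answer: 3120 + 312*I ≈ 3120.0 + 312.0*I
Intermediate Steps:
x(N) = N² + 4*N + √2*√N (x(N) = (N² + 4*N) + √(2*N) = (N² + 4*N) + √2*√N = N² + 4*N + √2*√N)
156*(-8*(-3) + x(-2)) = 156*(-8*(-3) + ((-2)² + 4*(-2) + √2*√(-2))) = 156*(24 + (4 - 8 + √2*(I*√2))) = 156*(24 + (4 - 8 + 2*I)) = 156*(24 + (-4 + 2*I)) = 156*(20 + 2*I) = 3120 + 312*I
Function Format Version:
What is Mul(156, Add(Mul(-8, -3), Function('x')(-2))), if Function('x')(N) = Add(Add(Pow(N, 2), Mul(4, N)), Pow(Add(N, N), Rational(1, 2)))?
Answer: Add(3120, Mul(312, I)) ≈ Add(3120.0, Mul(312.00, I))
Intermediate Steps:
Function('x')(N) = Add(Pow(N, 2), Mul(4, N), Mul(Pow(2, Rational(1, 2)), Pow(N, Rational(1, 2)))) (Function('x')(N) = Add(Add(Pow(N, 2), Mul(4, N)), Pow(Mul(2, N), Rational(1, 2))) = Add(Add(Pow(N, 2), Mul(4, N)), Mul(Pow(2, Rational(1, 2)), Pow(N, Rational(1, 2)))) = Add(Pow(N, 2), Mul(4, N), Mul(Pow(2, Rational(1, 2)), Pow(N, Rational(1, 2)))))
Mul(156, Add(Mul(-8, -3), Function('x')(-2))) = Mul(156, Add(Mul(-8, -3), Add(Pow(-2, 2), Mul(4, -2), Mul(Pow(2, Rational(1, 2)), Pow(-2, Rational(1, 2)))))) = Mul(156, Add(24, Add(4, -8, Mul(Pow(2, Rational(1, 2)), Mul(I, Pow(2, Rational(1, 2))))))) = Mul(156, Add(24, Add(4, -8, Mul(2, I)))) = Mul(156, Add(24, Add(-4, Mul(2, I)))) = Mul(156, Add(20, Mul(2, I))) = Add(3120, Mul(312, I))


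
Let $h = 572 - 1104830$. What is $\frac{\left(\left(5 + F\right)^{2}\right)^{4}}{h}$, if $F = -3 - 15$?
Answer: $- \frac{815730721}{1104258} \approx -738.71$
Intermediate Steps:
$F = -18$ ($F = -3 - 15 = -18$)
$h = -1104258$ ($h = 572 - 1104830 = -1104258$)
$\frac{\left(\left(5 + F\right)^{2}\right)^{4}}{h} = \frac{\left(\left(5 - 18\right)^{2}\right)^{4}}{-1104258} = \left(\left(-13\right)^{2}\right)^{4} \left(- \frac{1}{1104258}\right) = 169^{4} \left(- \frac{1}{1104258}\right) = 815730721 \left(- \frac{1}{1104258}\right) = - \frac{815730721}{1104258}$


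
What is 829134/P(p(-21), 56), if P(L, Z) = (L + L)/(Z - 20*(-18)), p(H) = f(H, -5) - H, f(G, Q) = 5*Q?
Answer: -43114968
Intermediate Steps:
p(H) = -25 - H (p(H) = 5*(-5) - H = -25 - H)
P(L, Z) = 2*L/(360 + Z) (P(L, Z) = (2*L)/(Z + 360) = (2*L)/(360 + Z) = 2*L/(360 + Z))
829134/P(p(-21), 56) = 829134/((2*(-25 - 1*(-21))/(360 + 56))) = 829134/((2*(-25 + 21)/416)) = 829134/((2*(-4)*(1/416))) = 829134/(-1/52) = 829134*(-52) = -43114968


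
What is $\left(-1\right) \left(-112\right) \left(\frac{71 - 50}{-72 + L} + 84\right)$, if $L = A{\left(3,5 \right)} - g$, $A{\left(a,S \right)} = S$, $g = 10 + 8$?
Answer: $\frac{797328}{85} \approx 9380.3$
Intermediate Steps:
$g = 18$
$L = -13$ ($L = 5 - 18 = -13$)
$\left(-1\right) \left(-112\right) \left(\frac{71 - 50}{-72 + L} + 84\right) = \left(-1\right) \left(-112\right) \left(\frac{71 - 50}{-72 - 13} + 84\right) = 112 \left(\frac{21}{-85} + 84\right) = 112 \left(21 \left(- \frac{1}{85}\right) + 84\right) = 112 \left(- \frac{21}{85} + 84\right) = 112 \cdot \frac{7119}{85} = \frac{797328}{85}$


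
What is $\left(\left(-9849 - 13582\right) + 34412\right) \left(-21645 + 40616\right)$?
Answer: $208320551$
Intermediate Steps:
$\left(\left(-9849 - 13582\right) + 34412\right) \left(-21645 + 40616\right) = \left(\left(-9849 - 13582\right) + 34412\right) 18971 = \left(-23431 + 34412\right) 18971 = 10981 \cdot 18971 = 208320551$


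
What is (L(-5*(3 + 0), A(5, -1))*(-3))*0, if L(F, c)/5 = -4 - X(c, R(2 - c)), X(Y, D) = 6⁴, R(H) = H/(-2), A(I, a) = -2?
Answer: 0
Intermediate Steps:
R(H) = -H/2 (R(H) = H*(-½) = -H/2)
X(Y, D) = 1296
L(F, c) = -6500 (L(F, c) = 5*(-4 - 1*1296) = 5*(-4 - 1296) = 5*(-1300) = -6500)
(L(-5*(3 + 0), A(5, -1))*(-3))*0 = -6500*(-3)*0 = 19500*0 = 0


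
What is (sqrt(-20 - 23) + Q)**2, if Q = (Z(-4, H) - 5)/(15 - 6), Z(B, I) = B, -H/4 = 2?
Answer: (1 - I*sqrt(43))**2 ≈ -42.0 - 13.115*I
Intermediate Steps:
H = -8 (H = -4*2 = -8)
Q = -1 (Q = (-4 - 5)/(15 - 6) = -9/9 = -9*1/9 = -1)
(sqrt(-20 - 23) + Q)**2 = (sqrt(-20 - 23) - 1)**2 = (sqrt(-43) - 1)**2 = (I*sqrt(43) - 1)**2 = (-1 + I*sqrt(43))**2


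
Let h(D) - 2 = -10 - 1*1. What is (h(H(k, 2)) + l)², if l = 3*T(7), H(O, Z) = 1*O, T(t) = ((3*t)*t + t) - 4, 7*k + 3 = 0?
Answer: 194481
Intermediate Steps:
k = -3/7 (k = -3/7 + (⅐)*0 = -3/7 + 0 = -3/7 ≈ -0.42857)
T(t) = -4 + t + 3*t² (T(t) = (3*t² + t) - 4 = (t + 3*t²) - 4 = -4 + t + 3*t²)
H(O, Z) = O
h(D) = -9 (h(D) = 2 + (-10 - 1*1) = 2 + (-10 - 1) = 2 - 11 = -9)
l = 450 (l = 3*(-4 + 7 + 3*7²) = 3*(-4 + 7 + 3*49) = 3*(-4 + 7 + 147) = 3*150 = 450)
(h(H(k, 2)) + l)² = (-9 + 450)² = 441² = 194481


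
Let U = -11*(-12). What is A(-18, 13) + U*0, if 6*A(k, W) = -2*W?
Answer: -13/3 ≈ -4.3333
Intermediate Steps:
U = 132
A(k, W) = -W/3 (A(k, W) = (-2*W)/6 = -W/3)
A(-18, 13) + U*0 = -⅓*13 + 132*0 = -13/3 + 0 = -13/3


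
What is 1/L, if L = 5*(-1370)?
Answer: -1/6850 ≈ -0.00014599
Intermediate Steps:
L = -6850
1/L = 1/(-6850) = -1/6850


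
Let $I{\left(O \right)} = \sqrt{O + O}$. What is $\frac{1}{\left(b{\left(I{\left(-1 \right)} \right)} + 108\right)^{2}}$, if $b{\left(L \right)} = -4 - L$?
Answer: $\frac{1}{\left(104 - i \sqrt{2}\right)^{2}} \approx 9.2404 \cdot 10^{-5} + 2.5135 \cdot 10^{-6} i$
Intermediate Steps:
$I{\left(O \right)} = \sqrt{2} \sqrt{O}$ ($I{\left(O \right)} = \sqrt{2 O} = \sqrt{2} \sqrt{O}$)
$\frac{1}{\left(b{\left(I{\left(-1 \right)} \right)} + 108\right)^{2}} = \frac{1}{\left(\left(-4 - \sqrt{2} \sqrt{-1}\right) + 108\right)^{2}} = \frac{1}{\left(\left(-4 - \sqrt{2} i\right) + 108\right)^{2}} = \frac{1}{\left(\left(-4 - i \sqrt{2}\right) + 108\right)^{2}} = \frac{1}{\left(104 - i \sqrt{2}\right)^{2}}$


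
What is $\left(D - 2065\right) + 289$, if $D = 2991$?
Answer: $1215$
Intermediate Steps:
$\left(D - 2065\right) + 289 = \left(2991 - 2065\right) + 289 = 926 + 289 = 1215$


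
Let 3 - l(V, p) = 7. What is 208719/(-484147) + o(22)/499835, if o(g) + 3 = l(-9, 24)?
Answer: -14904064342/34570516535 ≈ -0.43112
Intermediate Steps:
l(V, p) = -4 (l(V, p) = 3 - 1*7 = 3 - 7 = -4)
o(g) = -7 (o(g) = -3 - 4 = -7)
208719/(-484147) + o(22)/499835 = 208719/(-484147) - 7/499835 = 208719*(-1/484147) - 7*1/499835 = -208719/484147 - 1/71405 = -14904064342/34570516535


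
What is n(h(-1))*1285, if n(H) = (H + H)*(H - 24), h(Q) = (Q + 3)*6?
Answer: -370080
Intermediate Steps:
h(Q) = 18 + 6*Q (h(Q) = (3 + Q)*6 = 18 + 6*Q)
n(H) = 2*H*(-24 + H) (n(H) = (2*H)*(-24 + H) = 2*H*(-24 + H))
n(h(-1))*1285 = (2*(18 + 6*(-1))*(-24 + (18 + 6*(-1))))*1285 = (2*(18 - 6)*(-24 + (18 - 6)))*1285 = (2*12*(-24 + 12))*1285 = (2*12*(-12))*1285 = -288*1285 = -370080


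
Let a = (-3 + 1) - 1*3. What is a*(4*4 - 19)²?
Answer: -45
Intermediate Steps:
a = -5 (a = -2 - 3 = -5)
a*(4*4 - 19)² = -5*(4*4 - 19)² = -5*(16 - 19)² = -5*(-3)² = -5*9 = -45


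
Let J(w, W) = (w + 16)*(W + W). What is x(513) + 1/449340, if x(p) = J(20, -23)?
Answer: -744107039/449340 ≈ -1656.0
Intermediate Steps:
J(w, W) = 2*W*(16 + w) (J(w, W) = (16 + w)*(2*W) = 2*W*(16 + w))
x(p) = -1656 (x(p) = 2*(-23)*(16 + 20) = 2*(-23)*36 = -1656)
x(513) + 1/449340 = -1656 + 1/449340 = -744107039/449340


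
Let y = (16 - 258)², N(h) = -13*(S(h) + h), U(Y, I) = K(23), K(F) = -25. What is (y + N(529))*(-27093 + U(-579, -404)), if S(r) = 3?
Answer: -1400590464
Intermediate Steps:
U(Y, I) = -25
N(h) = -39 - 13*h (N(h) = -13*(3 + h) = -39 - 13*h)
y = 58564 (y = (-242)² = 58564)
(y + N(529))*(-27093 + U(-579, -404)) = (58564 + (-39 - 13*529))*(-27093 - 25) = (58564 + (-39 - 6877))*(-27118) = (58564 - 6916)*(-27118) = 51648*(-27118) = -1400590464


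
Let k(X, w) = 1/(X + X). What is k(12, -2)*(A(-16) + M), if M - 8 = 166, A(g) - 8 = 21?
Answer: 203/24 ≈ 8.4583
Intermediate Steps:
A(g) = 29 (A(g) = 8 + 21 = 29)
k(X, w) = 1/(2*X)
M = 174 (M = 8 + 166 = 174)
k(12, -2)*(A(-16) + M) = ((1/2)/12)*(29 + 174) = ((1/2)*(1/12))*203 = (1/24)*203 = 203/24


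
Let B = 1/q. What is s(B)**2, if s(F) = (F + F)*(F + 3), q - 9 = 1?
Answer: 961/2500 ≈ 0.38440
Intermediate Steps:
q = 10 (q = 9 + 1 = 10)
B = 1/10 ≈ 0.10000
s(F) = 2*F*(3 + F) (s(F) = (2*F)*(3 + F) = 2*F*(3 + F))
s(B)**2 = (2*(1/10)*(3 + 1/10))**2 = (2*(1/10)*(31/10))**2 = (31/50)**2 = 961/2500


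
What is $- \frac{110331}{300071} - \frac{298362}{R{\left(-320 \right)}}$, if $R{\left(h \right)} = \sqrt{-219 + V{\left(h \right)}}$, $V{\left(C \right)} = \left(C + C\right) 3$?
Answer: $- \frac{110331}{300071} + \frac{99454 i \sqrt{2139}}{713} \approx -0.36768 + 6451.2 i$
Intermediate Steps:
$V{\left(C \right)} = 6 C$ ($V{\left(C \right)} = 2 C 3 = 6 C$)
$R{\left(h \right)} = \sqrt{-219 + 6 h}$
$- \frac{110331}{300071} - \frac{298362}{R{\left(-320 \right)}} = - \frac{110331}{300071} - \frac{298362}{\sqrt{-219 + 6 \left(-320\right)}} = \left(-110331\right) \frac{1}{300071} - \frac{298362}{\sqrt{-219 - 1920}} = - \frac{110331}{300071} - \frac{298362}{\sqrt{-2139}} = - \frac{110331}{300071} - \frac{298362}{i \sqrt{2139}} = - \frac{110331}{300071} - 298362 \left(- \frac{i \sqrt{2139}}{2139}\right) = - \frac{110331}{300071} + \frac{99454 i \sqrt{2139}}{713}$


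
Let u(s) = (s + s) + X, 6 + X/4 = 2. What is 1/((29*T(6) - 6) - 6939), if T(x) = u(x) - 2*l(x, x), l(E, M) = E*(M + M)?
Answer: -1/11237 ≈ -8.8992e-5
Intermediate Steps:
X = -16 (X = -24 + 4*2 = -24 + 8 = -16)
l(E, M) = 2*E*M (l(E, M) = E*(2*M) = 2*E*M)
u(s) = -16 + 2*s (u(s) = (s + s) - 16 = 2*s - 16 = -16 + 2*s)
T(x) = -16 - 4*x² + 2*x (T(x) = (-16 + 2*x) - 4*x*x = (-16 + 2*x) - 4*x² = -16 - 4*x² + 2*x)
1/((29*T(6) - 6) - 6939) = 1/((29*(-16 - 4*6² + 2*6) - 6) - 6939) = 1/((29*(-16 - 4*36 + 12) - 6) - 6939) = 1/((29*(-16 - 144 + 12) - 6) - 6939) = 1/((29*(-148) - 6) - 6939) = 1/((-4292 - 6) - 6939) = 1/(-4298 - 6939) = 1/(-11237) = -1/11237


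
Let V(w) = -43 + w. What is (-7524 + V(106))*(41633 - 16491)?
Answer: -187584462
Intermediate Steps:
(-7524 + V(106))*(41633 - 16491) = (-7524 + (-43 + 106))*(41633 - 16491) = (-7524 + 63)*25142 = -7461*25142 = -187584462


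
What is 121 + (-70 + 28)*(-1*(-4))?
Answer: -47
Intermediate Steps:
121 + (-70 + 28)*(-1*(-4)) = 121 - 42*4 = 121 - 168 = -47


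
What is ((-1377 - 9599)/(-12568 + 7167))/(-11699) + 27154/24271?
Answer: 1715494364550/1533594663029 ≈ 1.1186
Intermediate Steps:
((-1377 - 9599)/(-12568 + 7167))/(-11699) + 27154/24271 = -10976/(-5401)*(-1/11699) + 27154*(1/24271) = -10976*(-1/5401)*(-1/11699) + 27154/24271 = (10976/5401)*(-1/11699) + 27154/24271 = -10976/63186299 + 27154/24271 = 1715494364550/1533594663029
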